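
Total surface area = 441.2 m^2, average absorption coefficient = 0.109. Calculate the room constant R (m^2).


Given values:
  S = 441.2 m^2, alpha = 0.109
Formula: R = S * alpha / (1 - alpha)
Numerator: 441.2 * 0.109 = 48.0908
Denominator: 1 - 0.109 = 0.891
R = 48.0908 / 0.891 = 53.97

53.97 m^2


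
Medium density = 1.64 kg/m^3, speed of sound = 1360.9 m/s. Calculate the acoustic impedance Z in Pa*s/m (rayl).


Given values:
  rho = 1.64 kg/m^3
  c = 1360.9 m/s
Formula: Z = rho * c
Z = 1.64 * 1360.9
Z = 2231.88

2231.88 rayl


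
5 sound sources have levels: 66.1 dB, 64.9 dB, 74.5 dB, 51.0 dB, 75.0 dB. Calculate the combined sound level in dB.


Formula: L_total = 10 * log10( sum(10^(Li/10)) )
  Source 1: 10^(66.1/10) = 4073802.778
  Source 2: 10^(64.9/10) = 3090295.4325
  Source 3: 10^(74.5/10) = 28183829.3126
  Source 4: 10^(51.0/10) = 125892.5412
  Source 5: 10^(75.0/10) = 31622776.6017
Sum of linear values = 67096596.666
L_total = 10 * log10(67096596.666) = 78.27

78.27 dB


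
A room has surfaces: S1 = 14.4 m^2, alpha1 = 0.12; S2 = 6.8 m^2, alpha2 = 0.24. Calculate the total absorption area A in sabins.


Given surfaces:
  Surface 1: 14.4 * 0.12 = 1.728
  Surface 2: 6.8 * 0.24 = 1.632
Formula: A = sum(Si * alpha_i)
A = 1.728 + 1.632
A = 3.36

3.36 sabins


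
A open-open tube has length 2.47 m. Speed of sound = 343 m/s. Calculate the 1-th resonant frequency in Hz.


Given values:
  Tube type: open-open, L = 2.47 m, c = 343 m/s, n = 1
Formula: f_n = n * c / (2 * L)
Compute 2 * L = 2 * 2.47 = 4.94
f = 1 * 343 / 4.94
f = 69.43

69.43 Hz


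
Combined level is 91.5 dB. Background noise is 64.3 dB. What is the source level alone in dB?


Given values:
  L_total = 91.5 dB, L_bg = 64.3 dB
Formula: L_source = 10 * log10(10^(L_total/10) - 10^(L_bg/10))
Convert to linear:
  10^(91.5/10) = 1412537544.6228
  10^(64.3/10) = 2691534.8039
Difference: 1412537544.6228 - 2691534.8039 = 1409846009.8189
L_source = 10 * log10(1409846009.8189) = 91.49

91.49 dB


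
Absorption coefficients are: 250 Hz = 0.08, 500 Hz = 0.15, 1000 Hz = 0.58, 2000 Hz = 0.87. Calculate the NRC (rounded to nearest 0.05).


Given values:
  a_250 = 0.08, a_500 = 0.15
  a_1000 = 0.58, a_2000 = 0.87
Formula: NRC = (a250 + a500 + a1000 + a2000) / 4
Sum = 0.08 + 0.15 + 0.58 + 0.87 = 1.68
NRC = 1.68 / 4 = 0.42
Rounded to nearest 0.05: 0.4

0.4


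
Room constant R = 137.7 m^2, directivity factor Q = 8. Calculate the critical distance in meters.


Given values:
  R = 137.7 m^2, Q = 8
Formula: d_c = 0.141 * sqrt(Q * R)
Compute Q * R = 8 * 137.7 = 1101.6
Compute sqrt(1101.6) = 33.1904
d_c = 0.141 * 33.1904 = 4.68

4.68 m


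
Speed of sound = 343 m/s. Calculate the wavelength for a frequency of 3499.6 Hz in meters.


Given values:
  c = 343 m/s, f = 3499.6 Hz
Formula: lambda = c / f
lambda = 343 / 3499.6
lambda = 0.098

0.098 m


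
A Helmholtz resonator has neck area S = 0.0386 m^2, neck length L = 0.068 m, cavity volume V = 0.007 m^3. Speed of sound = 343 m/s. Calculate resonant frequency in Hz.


Given values:
  S = 0.0386 m^2, L = 0.068 m, V = 0.007 m^3, c = 343 m/s
Formula: f = (c / (2*pi)) * sqrt(S / (V * L))
Compute V * L = 0.007 * 0.068 = 0.000476
Compute S / (V * L) = 0.0386 / 0.000476 = 81.0924
Compute sqrt(81.0924) = 9.005132
Compute c / (2*pi) = 343 / 6.283185 = 54.590148
f = 54.590148 * 9.005132 = 491.59

491.59 Hz


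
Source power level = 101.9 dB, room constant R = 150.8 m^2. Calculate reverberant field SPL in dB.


Given values:
  Lw = 101.9 dB, R = 150.8 m^2
Formula: SPL = Lw + 10 * log10(4 / R)
Compute 4 / R = 4 / 150.8 = 0.026525
Compute 10 * log10(0.026525) = -15.7634
SPL = 101.9 + (-15.7634) = 86.14

86.14 dB


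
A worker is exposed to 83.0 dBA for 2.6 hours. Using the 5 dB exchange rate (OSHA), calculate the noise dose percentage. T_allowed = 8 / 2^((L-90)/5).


Given values:
  L = 83.0 dBA, T = 2.6 hours
Formula: T_allowed = 8 / 2^((L - 90) / 5)
Compute exponent: (83.0 - 90) / 5 = -1.4
Compute 2^(-1.4) = 0.378929
T_allowed = 8 / 0.378929 = 21.112134 hours
Dose = (T / T_allowed) * 100
Dose = (2.6 / 21.112134) * 100 = 12.32

12.32 %


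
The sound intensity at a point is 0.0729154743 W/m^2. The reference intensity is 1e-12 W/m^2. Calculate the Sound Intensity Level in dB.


Given values:
  I = 0.0729154743 W/m^2
  I_ref = 1e-12 W/m^2
Formula: SIL = 10 * log10(I / I_ref)
Compute ratio: I / I_ref = 72915474300
Compute log10: log10(72915474300) = 10.86282
Multiply: SIL = 10 * 10.86282 = 108.63

108.63 dB


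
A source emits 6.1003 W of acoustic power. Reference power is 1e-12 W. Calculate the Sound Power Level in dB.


Given values:
  W = 6.1003 W
  W_ref = 1e-12 W
Formula: SWL = 10 * log10(W / W_ref)
Compute ratio: W / W_ref = 6100300000000
Compute log10: log10(6100300000000) = 12.785351
Multiply: SWL = 10 * 12.785351 = 127.85

127.85 dB


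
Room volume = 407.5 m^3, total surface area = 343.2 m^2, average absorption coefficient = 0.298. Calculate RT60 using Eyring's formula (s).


Given values:
  V = 407.5 m^3, S = 343.2 m^2, alpha = 0.298
Formula: RT60 = 0.161 * V / (-S * ln(1 - alpha))
Compute ln(1 - 0.298) = ln(0.702) = -0.353822
Denominator: -343.2 * -0.353822 = 121.4317
Numerator: 0.161 * 407.5 = 65.6075
RT60 = 65.6075 / 121.4317 = 0.54

0.54 s


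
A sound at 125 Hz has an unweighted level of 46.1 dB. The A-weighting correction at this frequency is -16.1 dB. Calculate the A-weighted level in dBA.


Given values:
  SPL = 46.1 dB
  A-weighting at 125 Hz = -16.1 dB
Formula: L_A = SPL + A_weight
L_A = 46.1 + (-16.1)
L_A = 30.0

30.0 dBA


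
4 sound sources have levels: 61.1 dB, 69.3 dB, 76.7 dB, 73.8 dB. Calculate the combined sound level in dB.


Formula: L_total = 10 * log10( sum(10^(Li/10)) )
  Source 1: 10^(61.1/10) = 1288249.5517
  Source 2: 10^(69.3/10) = 8511380.382
  Source 3: 10^(76.7/10) = 46773514.1287
  Source 4: 10^(73.8/10) = 23988329.1902
Sum of linear values = 80561473.2526
L_total = 10 * log10(80561473.2526) = 79.06

79.06 dB


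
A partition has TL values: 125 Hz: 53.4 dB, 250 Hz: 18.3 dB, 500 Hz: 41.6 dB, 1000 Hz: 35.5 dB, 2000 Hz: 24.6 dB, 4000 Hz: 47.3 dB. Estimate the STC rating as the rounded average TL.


Given TL values at each frequency:
  125 Hz: 53.4 dB
  250 Hz: 18.3 dB
  500 Hz: 41.6 dB
  1000 Hz: 35.5 dB
  2000 Hz: 24.6 dB
  4000 Hz: 47.3 dB
Formula: STC ~ round(average of TL values)
Sum = 53.4 + 18.3 + 41.6 + 35.5 + 24.6 + 47.3 = 220.7
Average = 220.7 / 6 = 36.78
Rounded: 37

37


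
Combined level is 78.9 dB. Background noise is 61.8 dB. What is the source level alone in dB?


Given values:
  L_total = 78.9 dB, L_bg = 61.8 dB
Formula: L_source = 10 * log10(10^(L_total/10) - 10^(L_bg/10))
Convert to linear:
  10^(78.9/10) = 77624711.6629
  10^(61.8/10) = 1513561.2484
Difference: 77624711.6629 - 1513561.2484 = 76111150.4145
L_source = 10 * log10(76111150.4145) = 78.81

78.81 dB


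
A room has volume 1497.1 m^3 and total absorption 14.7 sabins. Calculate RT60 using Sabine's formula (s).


Given values:
  V = 1497.1 m^3
  A = 14.7 sabins
Formula: RT60 = 0.161 * V / A
Numerator: 0.161 * 1497.1 = 241.0331
RT60 = 241.0331 / 14.7 = 16.397

16.397 s


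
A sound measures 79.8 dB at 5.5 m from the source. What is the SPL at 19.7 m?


Given values:
  SPL1 = 79.8 dB, r1 = 5.5 m, r2 = 19.7 m
Formula: SPL2 = SPL1 - 20 * log10(r2 / r1)
Compute ratio: r2 / r1 = 19.7 / 5.5 = 3.5818
Compute log10: log10(3.5818) = 0.554101
Compute drop: 20 * 0.554101 = 11.082
SPL2 = 79.8 - 11.082 = 68.72

68.72 dB


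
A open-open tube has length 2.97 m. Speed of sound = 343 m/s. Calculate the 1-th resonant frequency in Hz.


Given values:
  Tube type: open-open, L = 2.97 m, c = 343 m/s, n = 1
Formula: f_n = n * c / (2 * L)
Compute 2 * L = 2 * 2.97 = 5.94
f = 1 * 343 / 5.94
f = 57.74

57.74 Hz


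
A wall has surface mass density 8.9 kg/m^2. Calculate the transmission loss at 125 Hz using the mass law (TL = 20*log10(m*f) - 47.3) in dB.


Given values:
  m = 8.9 kg/m^2, f = 125 Hz
Formula: TL = 20 * log10(m * f) - 47.3
Compute m * f = 8.9 * 125 = 1112.5
Compute log10(1112.5) = 3.0463
Compute 20 * 3.0463 = 60.926
TL = 60.926 - 47.3 = 13.63

13.63 dB


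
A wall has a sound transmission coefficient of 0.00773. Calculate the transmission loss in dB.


Given values:
  tau = 0.00773
Formula: TL = 10 * log10(1 / tau)
Compute 1 / tau = 1 / 0.00773 = 129.3661
Compute log10(129.3661) = 2.11182
TL = 10 * 2.11182 = 21.12

21.12 dB


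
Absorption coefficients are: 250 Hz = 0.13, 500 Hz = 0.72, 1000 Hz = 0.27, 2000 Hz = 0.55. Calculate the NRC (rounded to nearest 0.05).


Given values:
  a_250 = 0.13, a_500 = 0.72
  a_1000 = 0.27, a_2000 = 0.55
Formula: NRC = (a250 + a500 + a1000 + a2000) / 4
Sum = 0.13 + 0.72 + 0.27 + 0.55 = 1.67
NRC = 1.67 / 4 = 0.4175
Rounded to nearest 0.05: 0.4

0.4


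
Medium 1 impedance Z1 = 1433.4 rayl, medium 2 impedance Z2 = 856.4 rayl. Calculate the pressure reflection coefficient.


Given values:
  Z1 = 1433.4 rayl, Z2 = 856.4 rayl
Formula: R = (Z2 - Z1) / (Z2 + Z1)
Numerator: Z2 - Z1 = 856.4 - 1433.4 = -577.0
Denominator: Z2 + Z1 = 856.4 + 1433.4 = 2289.8
R = -577.0 / 2289.8 = -0.252

-0.252


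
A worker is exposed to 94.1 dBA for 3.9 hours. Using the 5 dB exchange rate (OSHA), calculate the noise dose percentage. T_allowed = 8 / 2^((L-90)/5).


Given values:
  L = 94.1 dBA, T = 3.9 hours
Formula: T_allowed = 8 / 2^((L - 90) / 5)
Compute exponent: (94.1 - 90) / 5 = 0.82
Compute 2^(0.82) = 1.765406
T_allowed = 8 / 1.765406 = 4.531536 hours
Dose = (T / T_allowed) * 100
Dose = (3.9 / 4.531536) * 100 = 86.06

86.06 %


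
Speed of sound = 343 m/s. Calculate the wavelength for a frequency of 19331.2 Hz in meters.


Given values:
  c = 343 m/s, f = 19331.2 Hz
Formula: lambda = c / f
lambda = 343 / 19331.2
lambda = 0.0177

0.0177 m


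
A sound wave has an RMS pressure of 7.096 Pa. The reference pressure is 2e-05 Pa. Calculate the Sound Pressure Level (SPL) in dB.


Given values:
  p = 7.096 Pa
  p_ref = 2e-05 Pa
Formula: SPL = 20 * log10(p / p_ref)
Compute ratio: p / p_ref = 7.096 / 2e-05 = 354800
Compute log10: log10(354800) = 5.549984
Multiply: SPL = 20 * 5.549984 = 111.0

111.0 dB


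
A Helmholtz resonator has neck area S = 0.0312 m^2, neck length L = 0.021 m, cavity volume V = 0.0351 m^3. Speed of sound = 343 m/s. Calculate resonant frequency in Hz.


Given values:
  S = 0.0312 m^2, L = 0.021 m, V = 0.0351 m^3, c = 343 m/s
Formula: f = (c / (2*pi)) * sqrt(S / (V * L))
Compute V * L = 0.0351 * 0.021 = 0.0007371
Compute S / (V * L) = 0.0312 / 0.0007371 = 42.328
Compute sqrt(42.328) = 6.505997
Compute c / (2*pi) = 343 / 6.283185 = 54.590148
f = 54.590148 * 6.505997 = 355.16

355.16 Hz


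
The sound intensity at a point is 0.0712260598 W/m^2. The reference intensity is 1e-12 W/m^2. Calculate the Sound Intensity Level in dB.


Given values:
  I = 0.0712260598 W/m^2
  I_ref = 1e-12 W/m^2
Formula: SIL = 10 * log10(I / I_ref)
Compute ratio: I / I_ref = 71226059800
Compute log10: log10(71226059800) = 10.852639
Multiply: SIL = 10 * 10.852639 = 108.53

108.53 dB


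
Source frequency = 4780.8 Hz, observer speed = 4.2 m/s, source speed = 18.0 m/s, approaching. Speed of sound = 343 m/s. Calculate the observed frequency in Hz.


Given values:
  f_s = 4780.8 Hz, v_o = 4.2 m/s, v_s = 18.0 m/s
  Direction: approaching
Formula: f_o = f_s * (c + v_o) / (c - v_s)
Numerator: c + v_o = 343 + 4.2 = 347.2
Denominator: c - v_s = 343 - 18.0 = 325.0
f_o = 4780.8 * 347.2 / 325.0 = 5107.37

5107.37 Hz


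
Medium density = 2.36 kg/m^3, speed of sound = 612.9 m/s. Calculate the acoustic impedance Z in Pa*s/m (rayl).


Given values:
  rho = 2.36 kg/m^3
  c = 612.9 m/s
Formula: Z = rho * c
Z = 2.36 * 612.9
Z = 1446.44

1446.44 rayl


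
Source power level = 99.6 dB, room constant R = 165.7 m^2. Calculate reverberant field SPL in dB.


Given values:
  Lw = 99.6 dB, R = 165.7 m^2
Formula: SPL = Lw + 10 * log10(4 / R)
Compute 4 / R = 4 / 165.7 = 0.02414
Compute 10 * log10(0.02414) = -16.1726
SPL = 99.6 + (-16.1726) = 83.43

83.43 dB


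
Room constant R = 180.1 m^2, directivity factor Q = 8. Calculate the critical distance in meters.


Given values:
  R = 180.1 m^2, Q = 8
Formula: d_c = 0.141 * sqrt(Q * R)
Compute Q * R = 8 * 180.1 = 1440.8
Compute sqrt(1440.8) = 37.9579
d_c = 0.141 * 37.9579 = 5.352

5.352 m


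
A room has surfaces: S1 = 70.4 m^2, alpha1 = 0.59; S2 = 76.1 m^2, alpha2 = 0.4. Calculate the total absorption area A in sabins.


Given surfaces:
  Surface 1: 70.4 * 0.59 = 41.536
  Surface 2: 76.1 * 0.4 = 30.44
Formula: A = sum(Si * alpha_i)
A = 41.536 + 30.44
A = 71.98

71.98 sabins


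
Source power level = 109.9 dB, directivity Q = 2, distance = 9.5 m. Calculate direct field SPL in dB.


Given values:
  Lw = 109.9 dB, Q = 2, r = 9.5 m
Formula: SPL = Lw + 10 * log10(Q / (4 * pi * r^2))
Compute 4 * pi * r^2 = 4 * pi * 9.5^2 = 1134.1149
Compute Q / denom = 2 / 1134.1149 = 0.00176349
Compute 10 * log10(0.00176349) = -27.5363
SPL = 109.9 + (-27.5363) = 82.36

82.36 dB


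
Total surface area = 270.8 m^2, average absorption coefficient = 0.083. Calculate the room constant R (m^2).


Given values:
  S = 270.8 m^2, alpha = 0.083
Formula: R = S * alpha / (1 - alpha)
Numerator: 270.8 * 0.083 = 22.4764
Denominator: 1 - 0.083 = 0.917
R = 22.4764 / 0.917 = 24.51

24.51 m^2


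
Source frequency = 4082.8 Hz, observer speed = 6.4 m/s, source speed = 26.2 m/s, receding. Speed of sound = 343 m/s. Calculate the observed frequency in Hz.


Given values:
  f_s = 4082.8 Hz, v_o = 6.4 m/s, v_s = 26.2 m/s
  Direction: receding
Formula: f_o = f_s * (c - v_o) / (c + v_s)
Numerator: c - v_o = 343 - 6.4 = 336.6
Denominator: c + v_s = 343 + 26.2 = 369.2
f_o = 4082.8 * 336.6 / 369.2 = 3722.29

3722.29 Hz


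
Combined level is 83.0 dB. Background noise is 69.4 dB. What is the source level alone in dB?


Given values:
  L_total = 83.0 dB, L_bg = 69.4 dB
Formula: L_source = 10 * log10(10^(L_total/10) - 10^(L_bg/10))
Convert to linear:
  10^(83.0/10) = 199526231.4969
  10^(69.4/10) = 8709635.8996
Difference: 199526231.4969 - 8709635.8996 = 190816595.5973
L_source = 10 * log10(190816595.5973) = 82.81

82.81 dB


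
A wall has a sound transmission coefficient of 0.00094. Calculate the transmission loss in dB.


Given values:
  tau = 0.00094
Formula: TL = 10 * log10(1 / tau)
Compute 1 / tau = 1 / 0.00094 = 1063.8298
Compute log10(1063.8298) = 3.026872
TL = 10 * 3.026872 = 30.27

30.27 dB


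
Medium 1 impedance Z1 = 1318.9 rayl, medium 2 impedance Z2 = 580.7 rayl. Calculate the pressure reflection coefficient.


Given values:
  Z1 = 1318.9 rayl, Z2 = 580.7 rayl
Formula: R = (Z2 - Z1) / (Z2 + Z1)
Numerator: Z2 - Z1 = 580.7 - 1318.9 = -738.2
Denominator: Z2 + Z1 = 580.7 + 1318.9 = 1899.6
R = -738.2 / 1899.6 = -0.3886

-0.3886


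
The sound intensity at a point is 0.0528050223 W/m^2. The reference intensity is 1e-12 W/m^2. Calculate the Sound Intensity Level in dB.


Given values:
  I = 0.0528050223 W/m^2
  I_ref = 1e-12 W/m^2
Formula: SIL = 10 * log10(I / I_ref)
Compute ratio: I / I_ref = 52805022300
Compute log10: log10(52805022300) = 10.722675
Multiply: SIL = 10 * 10.722675 = 107.23

107.23 dB


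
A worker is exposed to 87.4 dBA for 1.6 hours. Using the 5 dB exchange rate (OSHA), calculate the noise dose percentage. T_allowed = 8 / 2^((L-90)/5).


Given values:
  L = 87.4 dBA, T = 1.6 hours
Formula: T_allowed = 8 / 2^((L - 90) / 5)
Compute exponent: (87.4 - 90) / 5 = -0.52
Compute 2^(-0.52) = 0.697372
T_allowed = 8 / 0.697372 = 11.471639 hours
Dose = (T / T_allowed) * 100
Dose = (1.6 / 11.471639) * 100 = 13.95

13.95 %


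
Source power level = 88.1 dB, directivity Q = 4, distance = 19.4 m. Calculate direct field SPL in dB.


Given values:
  Lw = 88.1 dB, Q = 4, r = 19.4 m
Formula: SPL = Lw + 10 * log10(Q / (4 * pi * r^2))
Compute 4 * pi * r^2 = 4 * pi * 19.4^2 = 4729.4792
Compute Q / denom = 4 / 4729.4792 = 0.00084576
Compute 10 * log10(0.00084576) = -30.7275
SPL = 88.1 + (-30.7275) = 57.37

57.37 dB


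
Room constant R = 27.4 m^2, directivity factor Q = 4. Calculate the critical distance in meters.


Given values:
  R = 27.4 m^2, Q = 4
Formula: d_c = 0.141 * sqrt(Q * R)
Compute Q * R = 4 * 27.4 = 109.6
Compute sqrt(109.6) = 10.469
d_c = 0.141 * 10.469 = 1.476

1.476 m


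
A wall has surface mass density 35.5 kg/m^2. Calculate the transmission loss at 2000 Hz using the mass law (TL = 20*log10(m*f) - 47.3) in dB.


Given values:
  m = 35.5 kg/m^2, f = 2000 Hz
Formula: TL = 20 * log10(m * f) - 47.3
Compute m * f = 35.5 * 2000 = 71000.0
Compute log10(71000.0) = 4.851258
Compute 20 * 4.851258 = 97.0252
TL = 97.0252 - 47.3 = 49.73

49.73 dB


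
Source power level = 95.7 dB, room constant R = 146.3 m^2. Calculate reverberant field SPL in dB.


Given values:
  Lw = 95.7 dB, R = 146.3 m^2
Formula: SPL = Lw + 10 * log10(4 / R)
Compute 4 / R = 4 / 146.3 = 0.027341
Compute 10 * log10(0.027341) = -15.6319
SPL = 95.7 + (-15.6319) = 80.07

80.07 dB


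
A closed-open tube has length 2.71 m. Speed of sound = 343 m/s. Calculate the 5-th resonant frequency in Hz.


Given values:
  Tube type: closed-open, L = 2.71 m, c = 343 m/s, n = 5
Formula: f_n = (2n - 1) * c / (4 * L)
Compute 2n - 1 = 2*5 - 1 = 9
Compute 4 * L = 4 * 2.71 = 10.84
f = 9 * 343 / 10.84
f = 284.78

284.78 Hz


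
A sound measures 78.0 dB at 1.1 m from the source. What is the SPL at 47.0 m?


Given values:
  SPL1 = 78.0 dB, r1 = 1.1 m, r2 = 47.0 m
Formula: SPL2 = SPL1 - 20 * log10(r2 / r1)
Compute ratio: r2 / r1 = 47.0 / 1.1 = 42.7273
Compute log10: log10(42.7273) = 1.630705
Compute drop: 20 * 1.630705 = 32.6141
SPL2 = 78.0 - 32.6141 = 45.39

45.39 dB


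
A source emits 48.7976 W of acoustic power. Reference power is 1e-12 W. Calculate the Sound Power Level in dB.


Given values:
  W = 48.7976 W
  W_ref = 1e-12 W
Formula: SWL = 10 * log10(W / W_ref)
Compute ratio: W / W_ref = 48797600000000
Compute log10: log10(48797600000000) = 13.688398
Multiply: SWL = 10 * 13.688398 = 136.88

136.88 dB


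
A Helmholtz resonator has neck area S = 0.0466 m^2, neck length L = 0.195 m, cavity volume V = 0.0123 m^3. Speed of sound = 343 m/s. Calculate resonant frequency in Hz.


Given values:
  S = 0.0466 m^2, L = 0.195 m, V = 0.0123 m^3, c = 343 m/s
Formula: f = (c / (2*pi)) * sqrt(S / (V * L))
Compute V * L = 0.0123 * 0.195 = 0.0023985
Compute S / (V * L) = 0.0466 / 0.0023985 = 19.4288
Compute sqrt(19.4288) = 4.407811
Compute c / (2*pi) = 343 / 6.283185 = 54.590148
f = 54.590148 * 4.407811 = 240.62

240.62 Hz


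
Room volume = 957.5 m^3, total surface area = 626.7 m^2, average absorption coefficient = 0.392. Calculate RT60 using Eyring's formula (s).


Given values:
  V = 957.5 m^3, S = 626.7 m^2, alpha = 0.392
Formula: RT60 = 0.161 * V / (-S * ln(1 - alpha))
Compute ln(1 - 0.392) = ln(0.608) = -0.49758
Denominator: -626.7 * -0.49758 = 311.8334
Numerator: 0.161 * 957.5 = 154.1575
RT60 = 154.1575 / 311.8334 = 0.494

0.494 s


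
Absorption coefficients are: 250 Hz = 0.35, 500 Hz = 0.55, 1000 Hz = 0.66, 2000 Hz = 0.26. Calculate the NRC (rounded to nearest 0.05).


Given values:
  a_250 = 0.35, a_500 = 0.55
  a_1000 = 0.66, a_2000 = 0.26
Formula: NRC = (a250 + a500 + a1000 + a2000) / 4
Sum = 0.35 + 0.55 + 0.66 + 0.26 = 1.82
NRC = 1.82 / 4 = 0.455
Rounded to nearest 0.05: 0.45

0.45


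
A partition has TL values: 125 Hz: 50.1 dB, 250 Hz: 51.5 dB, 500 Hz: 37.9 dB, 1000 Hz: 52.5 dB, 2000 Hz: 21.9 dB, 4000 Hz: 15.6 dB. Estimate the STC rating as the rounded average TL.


Given TL values at each frequency:
  125 Hz: 50.1 dB
  250 Hz: 51.5 dB
  500 Hz: 37.9 dB
  1000 Hz: 52.5 dB
  2000 Hz: 21.9 dB
  4000 Hz: 15.6 dB
Formula: STC ~ round(average of TL values)
Sum = 50.1 + 51.5 + 37.9 + 52.5 + 21.9 + 15.6 = 229.5
Average = 229.5 / 6 = 38.25
Rounded: 38

38


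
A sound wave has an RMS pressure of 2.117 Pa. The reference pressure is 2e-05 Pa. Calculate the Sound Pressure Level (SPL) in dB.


Given values:
  p = 2.117 Pa
  p_ref = 2e-05 Pa
Formula: SPL = 20 * log10(p / p_ref)
Compute ratio: p / p_ref = 2.117 / 2e-05 = 105850
Compute log10: log10(105850) = 5.024691
Multiply: SPL = 20 * 5.024691 = 100.49

100.49 dB


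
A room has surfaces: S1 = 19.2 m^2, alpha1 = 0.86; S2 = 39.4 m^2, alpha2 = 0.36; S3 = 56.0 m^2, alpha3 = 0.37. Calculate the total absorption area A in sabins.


Given surfaces:
  Surface 1: 19.2 * 0.86 = 16.512
  Surface 2: 39.4 * 0.36 = 14.184
  Surface 3: 56.0 * 0.37 = 20.72
Formula: A = sum(Si * alpha_i)
A = 16.512 + 14.184 + 20.72
A = 51.42

51.42 sabins


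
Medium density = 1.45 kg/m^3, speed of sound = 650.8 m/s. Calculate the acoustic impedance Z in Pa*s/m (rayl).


Given values:
  rho = 1.45 kg/m^3
  c = 650.8 m/s
Formula: Z = rho * c
Z = 1.45 * 650.8
Z = 943.66

943.66 rayl


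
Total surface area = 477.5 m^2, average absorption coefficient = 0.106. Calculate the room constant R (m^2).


Given values:
  S = 477.5 m^2, alpha = 0.106
Formula: R = S * alpha / (1 - alpha)
Numerator: 477.5 * 0.106 = 50.615
Denominator: 1 - 0.106 = 0.894
R = 50.615 / 0.894 = 56.62

56.62 m^2


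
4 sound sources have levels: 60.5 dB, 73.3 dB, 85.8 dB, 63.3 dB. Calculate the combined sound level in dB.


Formula: L_total = 10 * log10( sum(10^(Li/10)) )
  Source 1: 10^(60.5/10) = 1122018.4543
  Source 2: 10^(73.3/10) = 21379620.895
  Source 3: 10^(85.8/10) = 380189396.3206
  Source 4: 10^(63.3/10) = 2137962.0895
Sum of linear values = 404828997.7594
L_total = 10 * log10(404828997.7594) = 86.07

86.07 dB


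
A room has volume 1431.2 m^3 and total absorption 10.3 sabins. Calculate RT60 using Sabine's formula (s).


Given values:
  V = 1431.2 m^3
  A = 10.3 sabins
Formula: RT60 = 0.161 * V / A
Numerator: 0.161 * 1431.2 = 230.4232
RT60 = 230.4232 / 10.3 = 22.371

22.371 s


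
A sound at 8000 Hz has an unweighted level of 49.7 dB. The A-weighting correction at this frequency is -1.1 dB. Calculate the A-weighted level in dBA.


Given values:
  SPL = 49.7 dB
  A-weighting at 8000 Hz = -1.1 dB
Formula: L_A = SPL + A_weight
L_A = 49.7 + (-1.1)
L_A = 48.6

48.6 dBA


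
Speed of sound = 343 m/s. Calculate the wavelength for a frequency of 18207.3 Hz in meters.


Given values:
  c = 343 m/s, f = 18207.3 Hz
Formula: lambda = c / f
lambda = 343 / 18207.3
lambda = 0.0188

0.0188 m


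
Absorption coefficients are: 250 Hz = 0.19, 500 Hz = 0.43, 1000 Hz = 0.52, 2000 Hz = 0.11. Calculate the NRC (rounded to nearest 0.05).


Given values:
  a_250 = 0.19, a_500 = 0.43
  a_1000 = 0.52, a_2000 = 0.11
Formula: NRC = (a250 + a500 + a1000 + a2000) / 4
Sum = 0.19 + 0.43 + 0.52 + 0.11 = 1.25
NRC = 1.25 / 4 = 0.3125
Rounded to nearest 0.05: 0.3

0.3


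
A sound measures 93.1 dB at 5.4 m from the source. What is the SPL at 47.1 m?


Given values:
  SPL1 = 93.1 dB, r1 = 5.4 m, r2 = 47.1 m
Formula: SPL2 = SPL1 - 20 * log10(r2 / r1)
Compute ratio: r2 / r1 = 47.1 / 5.4 = 8.7222
Compute log10: log10(8.7222) = 0.940626
Compute drop: 20 * 0.940626 = 18.8125
SPL2 = 93.1 - 18.8125 = 74.29

74.29 dB


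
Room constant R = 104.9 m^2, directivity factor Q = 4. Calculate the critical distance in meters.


Given values:
  R = 104.9 m^2, Q = 4
Formula: d_c = 0.141 * sqrt(Q * R)
Compute Q * R = 4 * 104.9 = 419.6
Compute sqrt(419.6) = 20.4841
d_c = 0.141 * 20.4841 = 2.888

2.888 m


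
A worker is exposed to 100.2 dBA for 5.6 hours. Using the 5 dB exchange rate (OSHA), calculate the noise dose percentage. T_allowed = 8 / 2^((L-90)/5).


Given values:
  L = 100.2 dBA, T = 5.6 hours
Formula: T_allowed = 8 / 2^((L - 90) / 5)
Compute exponent: (100.2 - 90) / 5 = 2.04
Compute 2^(2.04) = 4.112455
T_allowed = 8 / 4.112455 = 1.94531 hours
Dose = (T / T_allowed) * 100
Dose = (5.6 / 1.94531) * 100 = 287.87

287.87 %


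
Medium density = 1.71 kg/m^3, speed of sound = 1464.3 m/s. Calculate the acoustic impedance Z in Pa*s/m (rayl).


Given values:
  rho = 1.71 kg/m^3
  c = 1464.3 m/s
Formula: Z = rho * c
Z = 1.71 * 1464.3
Z = 2503.95

2503.95 rayl


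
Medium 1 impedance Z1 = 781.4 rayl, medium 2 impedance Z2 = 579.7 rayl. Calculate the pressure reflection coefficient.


Given values:
  Z1 = 781.4 rayl, Z2 = 579.7 rayl
Formula: R = (Z2 - Z1) / (Z2 + Z1)
Numerator: Z2 - Z1 = 579.7 - 781.4 = -201.7
Denominator: Z2 + Z1 = 579.7 + 781.4 = 1361.1
R = -201.7 / 1361.1 = -0.1482

-0.1482


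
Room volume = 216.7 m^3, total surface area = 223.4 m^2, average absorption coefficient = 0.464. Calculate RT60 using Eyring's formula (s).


Given values:
  V = 216.7 m^3, S = 223.4 m^2, alpha = 0.464
Formula: RT60 = 0.161 * V / (-S * ln(1 - alpha))
Compute ln(1 - 0.464) = ln(0.536) = -0.623621
Denominator: -223.4 * -0.623621 = 139.3169
Numerator: 0.161 * 216.7 = 34.8887
RT60 = 34.8887 / 139.3169 = 0.25

0.25 s


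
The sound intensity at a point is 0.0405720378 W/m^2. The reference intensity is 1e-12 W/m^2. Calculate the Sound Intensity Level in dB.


Given values:
  I = 0.0405720378 W/m^2
  I_ref = 1e-12 W/m^2
Formula: SIL = 10 * log10(I / I_ref)
Compute ratio: I / I_ref = 40572037800
Compute log10: log10(40572037800) = 10.608227
Multiply: SIL = 10 * 10.608227 = 106.08

106.08 dB


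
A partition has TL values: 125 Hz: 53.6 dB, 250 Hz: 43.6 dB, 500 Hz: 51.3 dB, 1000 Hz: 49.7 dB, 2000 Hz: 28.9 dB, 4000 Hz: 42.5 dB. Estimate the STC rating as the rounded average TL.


Given TL values at each frequency:
  125 Hz: 53.6 dB
  250 Hz: 43.6 dB
  500 Hz: 51.3 dB
  1000 Hz: 49.7 dB
  2000 Hz: 28.9 dB
  4000 Hz: 42.5 dB
Formula: STC ~ round(average of TL values)
Sum = 53.6 + 43.6 + 51.3 + 49.7 + 28.9 + 42.5 = 269.6
Average = 269.6 / 6 = 44.93
Rounded: 45

45


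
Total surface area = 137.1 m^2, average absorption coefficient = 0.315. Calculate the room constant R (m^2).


Given values:
  S = 137.1 m^2, alpha = 0.315
Formula: R = S * alpha / (1 - alpha)
Numerator: 137.1 * 0.315 = 43.1865
Denominator: 1 - 0.315 = 0.685
R = 43.1865 / 0.685 = 63.05

63.05 m^2


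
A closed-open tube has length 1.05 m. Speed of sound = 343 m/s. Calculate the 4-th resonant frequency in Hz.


Given values:
  Tube type: closed-open, L = 1.05 m, c = 343 m/s, n = 4
Formula: f_n = (2n - 1) * c / (4 * L)
Compute 2n - 1 = 2*4 - 1 = 7
Compute 4 * L = 4 * 1.05 = 4.2
f = 7 * 343 / 4.2
f = 571.67

571.67 Hz


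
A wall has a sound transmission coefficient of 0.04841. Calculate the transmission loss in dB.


Given values:
  tau = 0.04841
Formula: TL = 10 * log10(1 / tau)
Compute 1 / tau = 1 / 0.04841 = 20.6569
Compute log10(20.6569) = 1.315065
TL = 10 * 1.315065 = 13.15

13.15 dB


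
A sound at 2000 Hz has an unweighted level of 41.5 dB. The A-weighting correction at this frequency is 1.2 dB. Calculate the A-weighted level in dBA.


Given values:
  SPL = 41.5 dB
  A-weighting at 2000 Hz = 1.2 dB
Formula: L_A = SPL + A_weight
L_A = 41.5 + (1.2)
L_A = 42.7

42.7 dBA


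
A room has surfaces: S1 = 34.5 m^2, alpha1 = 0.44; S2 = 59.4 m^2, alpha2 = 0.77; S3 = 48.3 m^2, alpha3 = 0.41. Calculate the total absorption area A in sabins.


Given surfaces:
  Surface 1: 34.5 * 0.44 = 15.18
  Surface 2: 59.4 * 0.77 = 45.738
  Surface 3: 48.3 * 0.41 = 19.803
Formula: A = sum(Si * alpha_i)
A = 15.18 + 45.738 + 19.803
A = 80.72

80.72 sabins


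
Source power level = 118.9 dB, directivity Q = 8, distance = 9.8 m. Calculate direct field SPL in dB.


Given values:
  Lw = 118.9 dB, Q = 8, r = 9.8 m
Formula: SPL = Lw + 10 * log10(Q / (4 * pi * r^2))
Compute 4 * pi * r^2 = 4 * pi * 9.8^2 = 1206.8742
Compute Q / denom = 8 / 1206.8742 = 0.00662869
Compute 10 * log10(0.00662869) = -21.7857
SPL = 118.9 + (-21.7857) = 97.11

97.11 dB


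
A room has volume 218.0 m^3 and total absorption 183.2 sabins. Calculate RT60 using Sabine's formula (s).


Given values:
  V = 218.0 m^3
  A = 183.2 sabins
Formula: RT60 = 0.161 * V / A
Numerator: 0.161 * 218.0 = 35.098
RT60 = 35.098 / 183.2 = 0.192

0.192 s


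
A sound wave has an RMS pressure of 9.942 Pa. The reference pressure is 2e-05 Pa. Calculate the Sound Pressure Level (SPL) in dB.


Given values:
  p = 9.942 Pa
  p_ref = 2e-05 Pa
Formula: SPL = 20 * log10(p / p_ref)
Compute ratio: p / p_ref = 9.942 / 2e-05 = 497100
Compute log10: log10(497100) = 5.696444
Multiply: SPL = 20 * 5.696444 = 113.93

113.93 dB


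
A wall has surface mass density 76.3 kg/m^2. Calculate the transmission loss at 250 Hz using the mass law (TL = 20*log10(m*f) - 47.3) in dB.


Given values:
  m = 76.3 kg/m^2, f = 250 Hz
Formula: TL = 20 * log10(m * f) - 47.3
Compute m * f = 76.3 * 250 = 19075.0
Compute log10(19075.0) = 4.280465
Compute 20 * 4.280465 = 85.6093
TL = 85.6093 - 47.3 = 38.31

38.31 dB


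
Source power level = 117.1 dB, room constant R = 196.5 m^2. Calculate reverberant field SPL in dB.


Given values:
  Lw = 117.1 dB, R = 196.5 m^2
Formula: SPL = Lw + 10 * log10(4 / R)
Compute 4 / R = 4 / 196.5 = 0.020356
Compute 10 * log10(0.020356) = -16.9131
SPL = 117.1 + (-16.9131) = 100.19

100.19 dB


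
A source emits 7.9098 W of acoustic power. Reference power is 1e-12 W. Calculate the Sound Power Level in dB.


Given values:
  W = 7.9098 W
  W_ref = 1e-12 W
Formula: SWL = 10 * log10(W / W_ref)
Compute ratio: W / W_ref = 7909800000000
Compute log10: log10(7909800000000) = 12.898166
Multiply: SWL = 10 * 12.898166 = 128.98

128.98 dB


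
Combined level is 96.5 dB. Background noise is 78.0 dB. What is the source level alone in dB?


Given values:
  L_total = 96.5 dB, L_bg = 78.0 dB
Formula: L_source = 10 * log10(10^(L_total/10) - 10^(L_bg/10))
Convert to linear:
  10^(96.5/10) = 4466835921.5096
  10^(78.0/10) = 63095734.448
Difference: 4466835921.5096 - 63095734.448 = 4403740187.0616
L_source = 10 * log10(4403740187.0616) = 96.44

96.44 dB


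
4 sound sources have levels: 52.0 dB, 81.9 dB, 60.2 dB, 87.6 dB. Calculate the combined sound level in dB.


Formula: L_total = 10 * log10( sum(10^(Li/10)) )
  Source 1: 10^(52.0/10) = 158489.3192
  Source 2: 10^(81.9/10) = 154881661.8912
  Source 3: 10^(60.2/10) = 1047128.5481
  Source 4: 10^(87.6/10) = 575439937.3372
Sum of linear values = 731527217.0957
L_total = 10 * log10(731527217.0957) = 88.64

88.64 dB


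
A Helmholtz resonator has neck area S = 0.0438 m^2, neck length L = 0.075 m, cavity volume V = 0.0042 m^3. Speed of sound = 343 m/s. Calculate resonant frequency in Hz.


Given values:
  S = 0.0438 m^2, L = 0.075 m, V = 0.0042 m^3, c = 343 m/s
Formula: f = (c / (2*pi)) * sqrt(S / (V * L))
Compute V * L = 0.0042 * 0.075 = 0.000315
Compute S / (V * L) = 0.0438 / 0.000315 = 139.0476
Compute sqrt(139.0476) = 11.791845
Compute c / (2*pi) = 343 / 6.283185 = 54.590148
f = 54.590148 * 11.791845 = 643.72

643.72 Hz


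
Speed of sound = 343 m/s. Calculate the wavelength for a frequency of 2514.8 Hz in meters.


Given values:
  c = 343 m/s, f = 2514.8 Hz
Formula: lambda = c / f
lambda = 343 / 2514.8
lambda = 0.1364

0.1364 m


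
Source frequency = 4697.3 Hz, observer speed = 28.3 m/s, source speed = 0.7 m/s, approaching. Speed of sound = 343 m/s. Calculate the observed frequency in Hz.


Given values:
  f_s = 4697.3 Hz, v_o = 28.3 m/s, v_s = 0.7 m/s
  Direction: approaching
Formula: f_o = f_s * (c + v_o) / (c - v_s)
Numerator: c + v_o = 343 + 28.3 = 371.3
Denominator: c - v_s = 343 - 0.7 = 342.3
f_o = 4697.3 * 371.3 / 342.3 = 5095.26

5095.26 Hz


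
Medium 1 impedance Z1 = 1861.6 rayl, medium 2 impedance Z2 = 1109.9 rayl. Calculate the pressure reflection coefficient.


Given values:
  Z1 = 1861.6 rayl, Z2 = 1109.9 rayl
Formula: R = (Z2 - Z1) / (Z2 + Z1)
Numerator: Z2 - Z1 = 1109.9 - 1861.6 = -751.7
Denominator: Z2 + Z1 = 1109.9 + 1861.6 = 2971.5
R = -751.7 / 2971.5 = -0.253

-0.253


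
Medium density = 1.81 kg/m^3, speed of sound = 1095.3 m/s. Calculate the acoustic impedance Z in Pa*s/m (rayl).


Given values:
  rho = 1.81 kg/m^3
  c = 1095.3 m/s
Formula: Z = rho * c
Z = 1.81 * 1095.3
Z = 1982.49

1982.49 rayl


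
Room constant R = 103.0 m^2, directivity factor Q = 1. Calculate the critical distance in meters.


Given values:
  R = 103.0 m^2, Q = 1
Formula: d_c = 0.141 * sqrt(Q * R)
Compute Q * R = 1 * 103.0 = 103.0
Compute sqrt(103.0) = 10.1489
d_c = 0.141 * 10.1489 = 1.431

1.431 m


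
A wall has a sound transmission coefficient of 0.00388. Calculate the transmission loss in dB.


Given values:
  tau = 0.00388
Formula: TL = 10 * log10(1 / tau)
Compute 1 / tau = 1 / 0.00388 = 257.732
Compute log10(257.732) = 2.411168
TL = 10 * 2.411168 = 24.11

24.11 dB


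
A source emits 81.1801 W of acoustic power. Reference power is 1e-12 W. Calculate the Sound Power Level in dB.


Given values:
  W = 81.1801 W
  W_ref = 1e-12 W
Formula: SWL = 10 * log10(W / W_ref)
Compute ratio: W / W_ref = 81180100000000
Compute log10: log10(81180100000000) = 13.90945
Multiply: SWL = 10 * 13.90945 = 139.09

139.09 dB


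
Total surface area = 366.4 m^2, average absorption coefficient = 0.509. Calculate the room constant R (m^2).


Given values:
  S = 366.4 m^2, alpha = 0.509
Formula: R = S * alpha / (1 - alpha)
Numerator: 366.4 * 0.509 = 186.4976
Denominator: 1 - 0.509 = 0.491
R = 186.4976 / 0.491 = 379.83

379.83 m^2


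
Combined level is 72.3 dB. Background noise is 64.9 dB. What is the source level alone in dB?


Given values:
  L_total = 72.3 dB, L_bg = 64.9 dB
Formula: L_source = 10 * log10(10^(L_total/10) - 10^(L_bg/10))
Convert to linear:
  10^(72.3/10) = 16982436.5246
  10^(64.9/10) = 3090295.4325
Difference: 16982436.5246 - 3090295.4325 = 13892141.0921
L_source = 10 * log10(13892141.0921) = 71.43

71.43 dB


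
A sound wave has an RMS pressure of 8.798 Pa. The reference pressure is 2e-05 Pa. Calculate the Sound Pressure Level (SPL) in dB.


Given values:
  p = 8.798 Pa
  p_ref = 2e-05 Pa
Formula: SPL = 20 * log10(p / p_ref)
Compute ratio: p / p_ref = 8.798 / 2e-05 = 439900
Compute log10: log10(439900) = 5.643354
Multiply: SPL = 20 * 5.643354 = 112.87

112.87 dB


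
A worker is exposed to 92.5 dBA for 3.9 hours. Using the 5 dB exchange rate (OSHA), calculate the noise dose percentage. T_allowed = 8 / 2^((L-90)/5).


Given values:
  L = 92.5 dBA, T = 3.9 hours
Formula: T_allowed = 8 / 2^((L - 90) / 5)
Compute exponent: (92.5 - 90) / 5 = 0.5
Compute 2^(0.5) = 1.414214
T_allowed = 8 / 1.414214 = 5.656852 hours
Dose = (T / T_allowed) * 100
Dose = (3.9 / 5.656852) * 100 = 68.94

68.94 %


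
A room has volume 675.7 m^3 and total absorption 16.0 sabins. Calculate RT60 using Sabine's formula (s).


Given values:
  V = 675.7 m^3
  A = 16.0 sabins
Formula: RT60 = 0.161 * V / A
Numerator: 0.161 * 675.7 = 108.7877
RT60 = 108.7877 / 16.0 = 6.799

6.799 s


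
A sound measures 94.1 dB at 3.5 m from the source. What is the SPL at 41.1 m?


Given values:
  SPL1 = 94.1 dB, r1 = 3.5 m, r2 = 41.1 m
Formula: SPL2 = SPL1 - 20 * log10(r2 / r1)
Compute ratio: r2 / r1 = 41.1 / 3.5 = 11.7429
Compute log10: log10(11.7429) = 1.069775
Compute drop: 20 * 1.069775 = 21.3955
SPL2 = 94.1 - 21.3955 = 72.7

72.7 dB


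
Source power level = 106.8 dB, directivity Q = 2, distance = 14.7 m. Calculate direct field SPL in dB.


Given values:
  Lw = 106.8 dB, Q = 2, r = 14.7 m
Formula: SPL = Lw + 10 * log10(Q / (4 * pi * r^2))
Compute 4 * pi * r^2 = 4 * pi * 14.7^2 = 2715.467
Compute Q / denom = 2 / 2715.467 = 0.00073652
Compute 10 * log10(0.00073652) = -31.3282
SPL = 106.8 + (-31.3282) = 75.47

75.47 dB


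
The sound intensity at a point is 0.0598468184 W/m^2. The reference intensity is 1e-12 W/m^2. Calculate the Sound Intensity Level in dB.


Given values:
  I = 0.0598468184 W/m^2
  I_ref = 1e-12 W/m^2
Formula: SIL = 10 * log10(I / I_ref)
Compute ratio: I / I_ref = 59846818400
Compute log10: log10(59846818400) = 10.777041
Multiply: SIL = 10 * 10.777041 = 107.77

107.77 dB


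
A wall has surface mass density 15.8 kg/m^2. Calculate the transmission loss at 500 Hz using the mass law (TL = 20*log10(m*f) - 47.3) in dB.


Given values:
  m = 15.8 kg/m^2, f = 500 Hz
Formula: TL = 20 * log10(m * f) - 47.3
Compute m * f = 15.8 * 500 = 7900.0
Compute log10(7900.0) = 3.897627
Compute 20 * 3.897627 = 77.9525
TL = 77.9525 - 47.3 = 30.65

30.65 dB


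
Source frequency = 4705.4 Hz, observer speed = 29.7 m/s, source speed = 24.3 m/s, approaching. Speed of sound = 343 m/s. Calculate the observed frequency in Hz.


Given values:
  f_s = 4705.4 Hz, v_o = 29.7 m/s, v_s = 24.3 m/s
  Direction: approaching
Formula: f_o = f_s * (c + v_o) / (c - v_s)
Numerator: c + v_o = 343 + 29.7 = 372.7
Denominator: c - v_s = 343 - 24.3 = 318.7
f_o = 4705.4 * 372.7 / 318.7 = 5502.68

5502.68 Hz


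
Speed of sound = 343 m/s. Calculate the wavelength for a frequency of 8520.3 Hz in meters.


Given values:
  c = 343 m/s, f = 8520.3 Hz
Formula: lambda = c / f
lambda = 343 / 8520.3
lambda = 0.0403

0.0403 m


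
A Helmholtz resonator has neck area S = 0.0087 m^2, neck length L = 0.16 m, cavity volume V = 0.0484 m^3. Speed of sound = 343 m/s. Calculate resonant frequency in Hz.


Given values:
  S = 0.0087 m^2, L = 0.16 m, V = 0.0484 m^3, c = 343 m/s
Formula: f = (c / (2*pi)) * sqrt(S / (V * L))
Compute V * L = 0.0484 * 0.16 = 0.007744
Compute S / (V * L) = 0.0087 / 0.007744 = 1.1235
Compute sqrt(1.1235) = 1.059953
Compute c / (2*pi) = 343 / 6.283185 = 54.590148
f = 54.590148 * 1.059953 = 57.86

57.86 Hz


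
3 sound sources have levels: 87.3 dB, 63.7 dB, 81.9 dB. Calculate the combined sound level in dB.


Formula: L_total = 10 * log10( sum(10^(Li/10)) )
  Source 1: 10^(87.3/10) = 537031796.3703
  Source 2: 10^(63.7/10) = 2344228.8153
  Source 3: 10^(81.9/10) = 154881661.8912
Sum of linear values = 694257687.0768
L_total = 10 * log10(694257687.0768) = 88.42

88.42 dB


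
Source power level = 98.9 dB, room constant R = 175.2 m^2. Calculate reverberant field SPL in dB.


Given values:
  Lw = 98.9 dB, R = 175.2 m^2
Formula: SPL = Lw + 10 * log10(4 / R)
Compute 4 / R = 4 / 175.2 = 0.022831
Compute 10 * log10(0.022831) = -16.4148
SPL = 98.9 + (-16.4148) = 82.49

82.49 dB


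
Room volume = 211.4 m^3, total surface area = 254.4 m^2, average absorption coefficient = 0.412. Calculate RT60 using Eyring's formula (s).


Given values:
  V = 211.4 m^3, S = 254.4 m^2, alpha = 0.412
Formula: RT60 = 0.161 * V / (-S * ln(1 - alpha))
Compute ln(1 - 0.412) = ln(0.588) = -0.531028
Denominator: -254.4 * -0.531028 = 135.0935
Numerator: 0.161 * 211.4 = 34.0354
RT60 = 34.0354 / 135.0935 = 0.252

0.252 s


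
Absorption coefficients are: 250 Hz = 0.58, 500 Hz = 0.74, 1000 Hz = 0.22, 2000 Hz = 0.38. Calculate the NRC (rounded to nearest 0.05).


Given values:
  a_250 = 0.58, a_500 = 0.74
  a_1000 = 0.22, a_2000 = 0.38
Formula: NRC = (a250 + a500 + a1000 + a2000) / 4
Sum = 0.58 + 0.74 + 0.22 + 0.38 = 1.92
NRC = 1.92 / 4 = 0.48
Rounded to nearest 0.05: 0.5

0.5


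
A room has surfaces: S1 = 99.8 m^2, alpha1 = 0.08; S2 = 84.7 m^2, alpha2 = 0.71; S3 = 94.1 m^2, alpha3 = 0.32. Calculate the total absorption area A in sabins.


Given surfaces:
  Surface 1: 99.8 * 0.08 = 7.984
  Surface 2: 84.7 * 0.71 = 60.137
  Surface 3: 94.1 * 0.32 = 30.112
Formula: A = sum(Si * alpha_i)
A = 7.984 + 60.137 + 30.112
A = 98.23

98.23 sabins


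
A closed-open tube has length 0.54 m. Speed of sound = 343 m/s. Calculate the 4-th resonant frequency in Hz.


Given values:
  Tube type: closed-open, L = 0.54 m, c = 343 m/s, n = 4
Formula: f_n = (2n - 1) * c / (4 * L)
Compute 2n - 1 = 2*4 - 1 = 7
Compute 4 * L = 4 * 0.54 = 2.16
f = 7 * 343 / 2.16
f = 1111.57

1111.57 Hz


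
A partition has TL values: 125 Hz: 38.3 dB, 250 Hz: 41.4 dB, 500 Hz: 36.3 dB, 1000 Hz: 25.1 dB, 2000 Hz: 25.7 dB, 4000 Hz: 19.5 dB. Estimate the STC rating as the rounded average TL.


Given TL values at each frequency:
  125 Hz: 38.3 dB
  250 Hz: 41.4 dB
  500 Hz: 36.3 dB
  1000 Hz: 25.1 dB
  2000 Hz: 25.7 dB
  4000 Hz: 19.5 dB
Formula: STC ~ round(average of TL values)
Sum = 38.3 + 41.4 + 36.3 + 25.1 + 25.7 + 19.5 = 186.3
Average = 186.3 / 6 = 31.05
Rounded: 31

31


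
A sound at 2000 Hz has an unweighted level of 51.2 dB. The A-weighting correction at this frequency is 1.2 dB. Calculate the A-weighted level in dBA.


Given values:
  SPL = 51.2 dB
  A-weighting at 2000 Hz = 1.2 dB
Formula: L_A = SPL + A_weight
L_A = 51.2 + (1.2)
L_A = 52.4

52.4 dBA
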